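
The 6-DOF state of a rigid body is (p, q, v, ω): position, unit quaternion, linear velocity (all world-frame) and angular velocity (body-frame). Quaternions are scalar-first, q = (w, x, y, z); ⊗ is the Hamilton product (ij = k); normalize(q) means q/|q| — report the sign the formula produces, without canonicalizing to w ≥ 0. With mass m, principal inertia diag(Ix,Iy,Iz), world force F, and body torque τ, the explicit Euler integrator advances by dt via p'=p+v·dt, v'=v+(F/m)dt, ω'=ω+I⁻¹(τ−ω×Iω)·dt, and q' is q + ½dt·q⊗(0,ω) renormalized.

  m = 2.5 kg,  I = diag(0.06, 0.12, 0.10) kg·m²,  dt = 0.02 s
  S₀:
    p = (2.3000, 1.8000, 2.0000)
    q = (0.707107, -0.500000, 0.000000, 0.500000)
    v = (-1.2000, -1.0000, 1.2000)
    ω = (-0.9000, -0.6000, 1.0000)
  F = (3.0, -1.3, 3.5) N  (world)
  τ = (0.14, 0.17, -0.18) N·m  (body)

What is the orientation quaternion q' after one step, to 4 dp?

q' = (0.6975, -0.5033, -0.0037, 0.5100)

q⊗(0,ω) = (-0.9500000, -0.3363963, -0.3742642, 1.0071070)
q' = normalize(q + ½dt·q⊗(0,ω)) = (0.6975, -0.5033, -0.0037, 0.5100)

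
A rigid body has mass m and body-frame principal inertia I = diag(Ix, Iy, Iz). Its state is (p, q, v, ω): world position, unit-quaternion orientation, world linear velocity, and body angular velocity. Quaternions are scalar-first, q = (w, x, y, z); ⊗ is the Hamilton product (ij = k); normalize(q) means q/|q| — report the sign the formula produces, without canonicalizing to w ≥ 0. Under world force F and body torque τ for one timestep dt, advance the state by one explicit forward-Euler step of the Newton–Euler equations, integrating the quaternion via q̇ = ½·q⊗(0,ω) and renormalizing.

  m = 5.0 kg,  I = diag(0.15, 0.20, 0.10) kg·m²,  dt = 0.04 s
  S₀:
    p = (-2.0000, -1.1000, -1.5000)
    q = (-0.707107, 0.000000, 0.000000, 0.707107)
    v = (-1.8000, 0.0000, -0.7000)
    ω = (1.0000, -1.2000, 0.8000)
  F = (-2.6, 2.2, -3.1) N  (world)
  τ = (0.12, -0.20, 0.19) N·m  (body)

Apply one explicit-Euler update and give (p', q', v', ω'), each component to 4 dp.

p' = (-2.0720, -1.1000, -1.5280)
q' = (-0.7180, 0.0028, 0.0311, 0.6954)
v' = (-1.8208, 0.0176, -0.7248)
ω' = (1.0064, -1.2480, 0.9000)

p' = p + v·dt = (-2.0720, -1.1000, -1.5280)
v + (F/m)dt = (-1.8208, 0.0176, -0.7248)
α = I⁻¹(τ − ω×Iω) = (0.1600, -1.2000, 2.5000)
ω' = ω + α·dt = (1.0064, -1.2480, 0.9000)
2q̇ = q⊗(0,ω) = (-0.5656856, 0.1414214, 1.5556354, -0.5656856)
q + ½dt·q⊗(0,ω), renormalized = (-0.7180, 0.0028, 0.0311, 0.6954)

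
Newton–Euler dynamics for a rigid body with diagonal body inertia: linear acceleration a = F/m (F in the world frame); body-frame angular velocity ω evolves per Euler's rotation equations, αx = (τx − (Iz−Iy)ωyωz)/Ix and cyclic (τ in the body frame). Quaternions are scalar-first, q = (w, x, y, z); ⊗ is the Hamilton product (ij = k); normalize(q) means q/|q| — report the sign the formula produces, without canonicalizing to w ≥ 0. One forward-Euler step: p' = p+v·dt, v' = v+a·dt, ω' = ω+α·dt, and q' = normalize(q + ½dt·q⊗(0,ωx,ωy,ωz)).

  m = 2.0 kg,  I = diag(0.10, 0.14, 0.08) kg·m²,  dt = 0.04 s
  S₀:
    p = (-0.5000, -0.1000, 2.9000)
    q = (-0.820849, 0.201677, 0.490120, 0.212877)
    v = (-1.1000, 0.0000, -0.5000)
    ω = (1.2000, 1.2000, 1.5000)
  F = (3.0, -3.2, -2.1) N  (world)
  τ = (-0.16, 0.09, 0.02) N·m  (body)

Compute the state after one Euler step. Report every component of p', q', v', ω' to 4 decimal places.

p' = (-0.5440, -0.1000, 2.8800)
q' = (-0.8430, 0.1914, 0.4690, 0.1811)
v' = (-1.0400, -0.0640, -0.5420)
ω' = (1.1792, 1.2154, 1.4812)

ω×(Iω) gyroscopic = (-0.1080, 0.0360, 0.0576)
(τ − ω×Iω)/I = (-0.5200, 0.3857, -0.4700)
ω + α·dt = (1.1792, 1.2154, 1.4812)
Hamilton product q⊗(0,ω) = (-1.1494719, -0.5052912, -1.0320819, -1.5774051)
q' = normalize(q + ½dt·q⊗(0,ω)) = (-0.8430, 0.1914, 0.4690, 0.1811)
linear accel F/m = (1.5000, -1.6000, -1.0500)
p + v·dt = (-0.5440, -0.1000, 2.8800)
new velocity v' = (-1.0400, -0.0640, -0.5420)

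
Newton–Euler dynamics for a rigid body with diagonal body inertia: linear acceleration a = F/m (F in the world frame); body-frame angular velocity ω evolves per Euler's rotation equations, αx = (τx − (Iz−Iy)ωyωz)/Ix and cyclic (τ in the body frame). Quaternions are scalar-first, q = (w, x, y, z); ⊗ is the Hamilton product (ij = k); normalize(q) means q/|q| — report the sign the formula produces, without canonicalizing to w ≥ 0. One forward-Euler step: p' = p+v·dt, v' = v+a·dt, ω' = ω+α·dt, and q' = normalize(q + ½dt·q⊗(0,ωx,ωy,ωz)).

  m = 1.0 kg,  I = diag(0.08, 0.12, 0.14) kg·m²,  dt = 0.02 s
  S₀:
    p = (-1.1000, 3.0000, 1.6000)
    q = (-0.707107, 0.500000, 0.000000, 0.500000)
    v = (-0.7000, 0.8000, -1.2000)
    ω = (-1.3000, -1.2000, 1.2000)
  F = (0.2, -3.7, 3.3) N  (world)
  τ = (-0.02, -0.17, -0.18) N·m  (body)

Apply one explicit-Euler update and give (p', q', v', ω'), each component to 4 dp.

p' = (-1.1140, 3.0160, 1.5760)
q' = (-0.7064, 0.5151, -0.0040, 0.4854)
v' = (-0.6960, 0.7260, -1.1340)
ω' = (-1.2978, -1.2439, 1.1654)

new position p' = (-1.1140, 3.0160, 1.5760)
new velocity v' = (-0.6960, 0.7260, -1.1340)
angular accel α = (0.1100, -2.1967, -1.7314)
new body rate ω' = (-1.2978, -1.2439, 1.1654)
Hamilton product q⊗(0,ω) = (0.0500000, 1.5192391, -0.4014716, -1.4485284)
updated quaternion q' = (-0.7064, 0.5151, -0.0040, 0.4854)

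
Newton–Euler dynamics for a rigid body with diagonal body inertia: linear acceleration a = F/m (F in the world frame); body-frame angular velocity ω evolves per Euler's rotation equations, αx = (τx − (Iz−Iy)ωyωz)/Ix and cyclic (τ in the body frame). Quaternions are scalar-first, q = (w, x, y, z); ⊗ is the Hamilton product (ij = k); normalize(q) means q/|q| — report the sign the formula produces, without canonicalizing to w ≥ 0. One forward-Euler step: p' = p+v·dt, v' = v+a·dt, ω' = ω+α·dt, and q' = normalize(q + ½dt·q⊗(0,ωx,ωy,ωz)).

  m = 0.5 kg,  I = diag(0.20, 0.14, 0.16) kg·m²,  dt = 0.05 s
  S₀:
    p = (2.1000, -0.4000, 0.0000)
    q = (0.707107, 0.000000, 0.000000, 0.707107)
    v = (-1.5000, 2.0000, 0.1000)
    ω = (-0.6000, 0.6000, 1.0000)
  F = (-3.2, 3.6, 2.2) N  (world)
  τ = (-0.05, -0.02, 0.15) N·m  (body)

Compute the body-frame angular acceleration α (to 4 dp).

ω×(Iω) gyroscopic = (0.0120, -0.0240, 0.0216)
α = I⁻¹(τ − ω×Iω) = (-0.3100, 0.0286, 0.8025)

α = (-0.3100, 0.0286, 0.8025)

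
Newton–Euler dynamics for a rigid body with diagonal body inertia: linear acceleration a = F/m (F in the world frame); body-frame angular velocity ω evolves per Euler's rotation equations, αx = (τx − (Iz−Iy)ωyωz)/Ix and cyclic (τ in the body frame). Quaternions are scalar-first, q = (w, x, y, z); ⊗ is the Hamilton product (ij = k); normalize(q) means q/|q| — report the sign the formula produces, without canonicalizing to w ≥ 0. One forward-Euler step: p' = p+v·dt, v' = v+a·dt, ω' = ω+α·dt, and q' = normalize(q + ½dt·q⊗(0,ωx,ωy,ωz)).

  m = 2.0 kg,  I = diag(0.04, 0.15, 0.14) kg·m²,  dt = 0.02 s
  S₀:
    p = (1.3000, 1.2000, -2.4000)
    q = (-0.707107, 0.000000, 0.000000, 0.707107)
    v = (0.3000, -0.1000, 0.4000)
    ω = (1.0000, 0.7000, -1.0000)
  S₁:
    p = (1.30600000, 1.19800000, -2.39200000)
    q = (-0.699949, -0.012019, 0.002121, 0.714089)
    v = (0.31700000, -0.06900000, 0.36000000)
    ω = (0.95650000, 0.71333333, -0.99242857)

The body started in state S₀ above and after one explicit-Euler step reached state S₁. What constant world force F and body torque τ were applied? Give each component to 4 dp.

F = (1.7000, 3.1000, -4.0000)
τ = (-0.0800, 0.2000, 0.1300)

Δv = v₁−v₀ = (0.01700000, 0.03100000, -0.04000000)
F = m·Δv/dt = (1.7000, 3.1000, -4.0000)
rate change Δω = (-0.04350000, 0.01333333, 0.00757143)
gyro term ω₀×Iω₀ = (0.0070, 0.1000, 0.0770)
I·α + gyro = (-0.0800, 0.2000, 0.1300)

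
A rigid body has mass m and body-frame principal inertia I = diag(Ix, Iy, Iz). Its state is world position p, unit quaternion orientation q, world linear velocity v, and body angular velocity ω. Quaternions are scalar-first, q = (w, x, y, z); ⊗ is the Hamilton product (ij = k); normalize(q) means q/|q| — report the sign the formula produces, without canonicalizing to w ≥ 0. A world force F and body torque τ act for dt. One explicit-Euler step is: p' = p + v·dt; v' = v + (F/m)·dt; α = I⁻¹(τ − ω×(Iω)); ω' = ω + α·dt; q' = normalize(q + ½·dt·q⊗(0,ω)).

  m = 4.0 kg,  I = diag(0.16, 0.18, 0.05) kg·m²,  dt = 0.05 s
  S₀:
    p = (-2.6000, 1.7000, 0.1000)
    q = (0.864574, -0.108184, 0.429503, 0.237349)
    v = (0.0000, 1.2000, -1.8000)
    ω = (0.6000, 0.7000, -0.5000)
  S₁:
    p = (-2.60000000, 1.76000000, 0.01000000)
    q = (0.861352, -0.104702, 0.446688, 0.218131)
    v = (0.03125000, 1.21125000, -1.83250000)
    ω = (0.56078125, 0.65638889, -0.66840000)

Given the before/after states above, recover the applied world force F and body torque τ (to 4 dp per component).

F = (2.5000, 0.9000, -2.6000)
τ = (-0.0800, -0.1900, -0.1600)

ω₁ − ω₀ = (-0.03921875, -0.04361111, -0.16840000)
τ = I·(Δω/dt) + ω₀×(Iω₀) = (-0.0800, -0.1900, -0.1600)
v₁ − v₀ = (0.03125000, 0.01125000, -0.03250000)
applied force F = (2.5000, 0.9000, -2.6000)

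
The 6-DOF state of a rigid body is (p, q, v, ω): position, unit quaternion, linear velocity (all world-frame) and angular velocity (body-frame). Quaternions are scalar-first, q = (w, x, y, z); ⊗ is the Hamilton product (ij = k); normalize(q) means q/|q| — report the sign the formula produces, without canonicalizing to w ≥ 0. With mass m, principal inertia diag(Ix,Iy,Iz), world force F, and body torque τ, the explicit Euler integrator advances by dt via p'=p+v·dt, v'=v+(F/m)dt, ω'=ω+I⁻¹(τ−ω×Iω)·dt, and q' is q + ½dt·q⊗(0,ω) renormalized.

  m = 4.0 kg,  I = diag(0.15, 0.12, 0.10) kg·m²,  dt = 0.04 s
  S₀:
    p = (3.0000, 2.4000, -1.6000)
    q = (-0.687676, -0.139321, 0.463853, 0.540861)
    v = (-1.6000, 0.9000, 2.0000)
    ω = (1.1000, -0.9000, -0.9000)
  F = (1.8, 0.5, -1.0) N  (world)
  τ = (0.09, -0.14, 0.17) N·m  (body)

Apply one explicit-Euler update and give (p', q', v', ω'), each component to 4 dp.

ω×(Iω) gyroscopic = (-0.0162, -0.0495, 0.0297)
α = I⁻¹(τ − ω×Iω) = (0.7080, -0.7542, 1.4030)
new body rate ω' = (1.1283, -0.9302, -0.8439)
q⊗(0,ω) = (1.0574957, -0.6871364, 1.0884666, 0.2340590)
q + ½dt·q⊗(0,ω), renormalized = (-0.6661, -0.1530, 0.4853, 0.5452)
a = (0.4500, 0.1250, -0.2500)
p' = p + v·dt = (2.9360, 2.4360, -1.5200)
new velocity v' = (-1.5820, 0.9050, 1.9900)

p' = (2.9360, 2.4360, -1.5200)
q' = (-0.6661, -0.1530, 0.4853, 0.5452)
v' = (-1.5820, 0.9050, 1.9900)
ω' = (1.1283, -0.9302, -0.8439)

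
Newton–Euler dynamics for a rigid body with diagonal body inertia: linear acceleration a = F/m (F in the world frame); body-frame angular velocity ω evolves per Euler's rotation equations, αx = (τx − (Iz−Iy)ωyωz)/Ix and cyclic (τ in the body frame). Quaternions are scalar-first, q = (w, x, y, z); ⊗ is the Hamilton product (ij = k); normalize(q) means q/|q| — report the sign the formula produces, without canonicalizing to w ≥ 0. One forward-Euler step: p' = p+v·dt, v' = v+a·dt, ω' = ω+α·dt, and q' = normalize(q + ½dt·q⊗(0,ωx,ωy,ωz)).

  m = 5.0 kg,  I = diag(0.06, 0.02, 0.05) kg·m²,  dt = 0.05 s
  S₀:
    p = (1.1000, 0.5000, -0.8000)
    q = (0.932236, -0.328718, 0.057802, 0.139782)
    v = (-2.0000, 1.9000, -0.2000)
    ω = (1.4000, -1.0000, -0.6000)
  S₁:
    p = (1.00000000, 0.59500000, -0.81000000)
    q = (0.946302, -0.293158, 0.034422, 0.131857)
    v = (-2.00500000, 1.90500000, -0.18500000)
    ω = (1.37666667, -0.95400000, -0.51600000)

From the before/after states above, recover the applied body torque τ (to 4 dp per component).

τ = (-0.0100, 0.0100, 0.1400)

ω₁ − ω₀ = (-0.02333333, 0.04600000, 0.08400000)
gyro term ω₀×Iω₀ = (0.0180, -0.0084, 0.0560)
applied torque τ = (-0.0100, 0.0100, 0.1400)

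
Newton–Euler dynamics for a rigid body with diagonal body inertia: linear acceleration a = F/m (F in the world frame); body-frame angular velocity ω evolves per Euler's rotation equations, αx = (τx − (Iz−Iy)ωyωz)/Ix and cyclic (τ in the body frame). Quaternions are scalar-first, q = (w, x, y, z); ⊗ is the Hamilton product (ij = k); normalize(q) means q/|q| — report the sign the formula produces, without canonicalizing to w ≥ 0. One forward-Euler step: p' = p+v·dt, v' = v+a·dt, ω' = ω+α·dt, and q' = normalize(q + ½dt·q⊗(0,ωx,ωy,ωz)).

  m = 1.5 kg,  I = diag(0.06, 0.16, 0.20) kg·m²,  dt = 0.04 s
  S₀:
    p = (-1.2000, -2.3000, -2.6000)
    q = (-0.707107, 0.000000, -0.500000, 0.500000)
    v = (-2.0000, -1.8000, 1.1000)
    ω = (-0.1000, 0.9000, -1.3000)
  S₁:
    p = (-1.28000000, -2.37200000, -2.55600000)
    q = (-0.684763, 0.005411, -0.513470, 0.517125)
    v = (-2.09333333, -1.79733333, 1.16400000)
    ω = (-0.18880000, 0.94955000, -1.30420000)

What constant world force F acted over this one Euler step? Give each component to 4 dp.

Δv = v₁−v₀ = (-0.09333333, 0.00266667, 0.06400000)
F = m·Δv/dt = (-3.5000, 0.1000, 2.4000)

F = (-3.5000, 0.1000, 2.4000)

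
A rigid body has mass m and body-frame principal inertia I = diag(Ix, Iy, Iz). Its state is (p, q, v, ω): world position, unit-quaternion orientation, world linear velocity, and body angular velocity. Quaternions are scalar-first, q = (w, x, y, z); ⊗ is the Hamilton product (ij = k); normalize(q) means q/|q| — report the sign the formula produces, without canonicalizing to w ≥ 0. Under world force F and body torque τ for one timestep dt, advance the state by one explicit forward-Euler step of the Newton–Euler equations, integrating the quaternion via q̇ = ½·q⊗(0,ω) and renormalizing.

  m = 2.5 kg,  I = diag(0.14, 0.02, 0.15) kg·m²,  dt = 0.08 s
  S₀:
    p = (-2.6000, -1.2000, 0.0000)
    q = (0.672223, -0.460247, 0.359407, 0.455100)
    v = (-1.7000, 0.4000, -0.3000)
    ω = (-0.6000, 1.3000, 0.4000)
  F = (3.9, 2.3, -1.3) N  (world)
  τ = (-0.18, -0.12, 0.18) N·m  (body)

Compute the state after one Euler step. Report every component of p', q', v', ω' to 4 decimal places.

ω×(Iω) gyroscopic = (0.0676, 0.0024, 0.0936)
α = I⁻¹(τ − ω×Iω) = (-1.7686, -6.1200, 0.5760)
ω' = ω + α·dt = (-0.7415, 0.8104, 0.4461)
2q̇ = q⊗(0,ω) = (-0.9254173, -0.8512010, 0.7849287, -0.1137877)
q' = normalize(q + ½dt·q⊗(0,ω)) = (0.6341, -0.4934, 0.3901, 0.4498)
a = F/m = (1.5600, 0.9200, -0.5200)
p' = p + v·dt = (-2.7360, -1.1680, -0.0240)
v + (F/m)dt = (-1.5752, 0.4736, -0.3416)

p' = (-2.7360, -1.1680, -0.0240)
q' = (0.6341, -0.4934, 0.3901, 0.4498)
v' = (-1.5752, 0.4736, -0.3416)
ω' = (-0.7415, 0.8104, 0.4461)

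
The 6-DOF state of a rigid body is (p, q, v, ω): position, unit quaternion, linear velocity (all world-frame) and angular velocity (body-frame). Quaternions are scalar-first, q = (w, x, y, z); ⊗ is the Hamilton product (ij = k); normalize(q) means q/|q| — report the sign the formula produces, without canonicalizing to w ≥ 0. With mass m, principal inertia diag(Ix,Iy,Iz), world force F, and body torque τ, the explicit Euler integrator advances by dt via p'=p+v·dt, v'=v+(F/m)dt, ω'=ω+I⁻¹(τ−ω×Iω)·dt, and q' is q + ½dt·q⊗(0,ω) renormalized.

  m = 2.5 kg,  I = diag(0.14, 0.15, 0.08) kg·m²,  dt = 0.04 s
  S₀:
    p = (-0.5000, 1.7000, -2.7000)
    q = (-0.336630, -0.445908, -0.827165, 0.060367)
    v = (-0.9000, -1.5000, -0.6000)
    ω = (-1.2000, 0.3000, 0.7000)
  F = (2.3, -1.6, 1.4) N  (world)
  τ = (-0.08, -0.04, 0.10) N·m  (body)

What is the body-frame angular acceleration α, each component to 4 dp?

ω×(Iω) gyroscopic = (-0.0147, -0.0504, -0.0036)
angular accel α = (-0.4664, 0.0693, 1.2950)

α = (-0.4664, 0.0693, 1.2950)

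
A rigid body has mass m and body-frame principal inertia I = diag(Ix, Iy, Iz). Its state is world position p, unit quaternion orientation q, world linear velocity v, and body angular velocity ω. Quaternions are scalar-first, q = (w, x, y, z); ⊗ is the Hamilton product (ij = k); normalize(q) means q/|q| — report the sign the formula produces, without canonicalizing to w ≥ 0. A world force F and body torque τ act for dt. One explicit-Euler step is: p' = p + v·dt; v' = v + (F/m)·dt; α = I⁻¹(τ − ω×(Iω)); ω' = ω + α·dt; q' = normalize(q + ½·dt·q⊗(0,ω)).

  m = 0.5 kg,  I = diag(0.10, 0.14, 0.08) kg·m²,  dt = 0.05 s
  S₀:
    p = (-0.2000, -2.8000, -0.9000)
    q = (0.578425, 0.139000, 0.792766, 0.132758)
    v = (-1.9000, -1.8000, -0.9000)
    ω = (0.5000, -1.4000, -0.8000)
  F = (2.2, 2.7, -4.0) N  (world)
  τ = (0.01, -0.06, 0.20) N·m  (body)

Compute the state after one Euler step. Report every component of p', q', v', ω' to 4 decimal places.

p + v·dt = (-0.2950, -2.8900, -0.9450)
v' = v + a·dt = (-1.6800, -1.5300, -1.3000)
α = I⁻¹(τ − ω×Iω) = (0.7720, -0.3714, 2.8500)
new body rate ω' = (0.5386, -1.4186, -0.6575)
2q̇ = q⊗(0,ω) = (1.1465788, -0.1591391, -0.6322160, -1.0537230)
q + ½dt·q⊗(0,ω), renormalized = (0.6065, 0.1349, 0.7763, 0.1063)

p' = (-0.2950, -2.8900, -0.9450)
q' = (0.6065, 0.1349, 0.7763, 0.1063)
v' = (-1.6800, -1.5300, -1.3000)
ω' = (0.5386, -1.4186, -0.6575)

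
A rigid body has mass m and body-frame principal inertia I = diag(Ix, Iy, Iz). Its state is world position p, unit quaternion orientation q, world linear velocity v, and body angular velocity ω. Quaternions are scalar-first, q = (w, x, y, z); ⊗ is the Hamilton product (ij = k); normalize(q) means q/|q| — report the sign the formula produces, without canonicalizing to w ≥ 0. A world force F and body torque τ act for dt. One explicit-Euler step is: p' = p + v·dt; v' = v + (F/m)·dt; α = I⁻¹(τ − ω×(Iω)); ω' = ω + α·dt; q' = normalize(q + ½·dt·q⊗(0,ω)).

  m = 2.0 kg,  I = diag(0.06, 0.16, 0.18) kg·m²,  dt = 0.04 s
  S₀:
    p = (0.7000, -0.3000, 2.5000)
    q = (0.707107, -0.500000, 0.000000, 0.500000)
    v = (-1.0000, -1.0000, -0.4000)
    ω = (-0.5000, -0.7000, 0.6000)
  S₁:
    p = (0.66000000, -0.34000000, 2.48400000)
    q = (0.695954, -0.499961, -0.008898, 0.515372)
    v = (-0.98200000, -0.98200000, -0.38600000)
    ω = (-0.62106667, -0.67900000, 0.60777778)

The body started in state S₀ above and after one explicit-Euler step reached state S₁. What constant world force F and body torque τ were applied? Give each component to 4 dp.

rate change Δω = (-0.12106667, 0.02100000, 0.00777778)
τ = I·(Δω/dt) + ω₀×(Iω₀) = (-0.1900, 0.1200, 0.0700)
Δv = v₁−v₀ = (0.01800000, 0.01800000, 0.01400000)
applied force F = (0.9000, 0.9000, 0.7000)

F = (0.9000, 0.9000, 0.7000)
τ = (-0.1900, 0.1200, 0.0700)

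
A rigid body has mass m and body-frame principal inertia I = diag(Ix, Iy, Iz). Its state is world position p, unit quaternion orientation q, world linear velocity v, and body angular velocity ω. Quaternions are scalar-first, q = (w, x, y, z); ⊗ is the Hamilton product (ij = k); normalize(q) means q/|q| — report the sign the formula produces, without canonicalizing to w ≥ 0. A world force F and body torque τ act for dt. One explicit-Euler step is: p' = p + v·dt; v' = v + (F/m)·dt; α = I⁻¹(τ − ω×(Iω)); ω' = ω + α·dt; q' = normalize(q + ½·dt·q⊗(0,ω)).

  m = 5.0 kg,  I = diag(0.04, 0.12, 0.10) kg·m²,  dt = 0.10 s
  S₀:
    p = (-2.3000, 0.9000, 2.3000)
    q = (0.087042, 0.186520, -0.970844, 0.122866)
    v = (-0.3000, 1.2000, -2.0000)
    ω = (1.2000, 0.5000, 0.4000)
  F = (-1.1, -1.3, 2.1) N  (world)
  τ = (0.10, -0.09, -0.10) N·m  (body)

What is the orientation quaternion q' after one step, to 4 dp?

q⊗(0,ω) = (0.2124516, -0.3453202, 0.1163522, 1.2930896)
updated quaternion q' = (0.0974, 0.1689, -0.9628, 0.1871)

q' = (0.0974, 0.1689, -0.9628, 0.1871)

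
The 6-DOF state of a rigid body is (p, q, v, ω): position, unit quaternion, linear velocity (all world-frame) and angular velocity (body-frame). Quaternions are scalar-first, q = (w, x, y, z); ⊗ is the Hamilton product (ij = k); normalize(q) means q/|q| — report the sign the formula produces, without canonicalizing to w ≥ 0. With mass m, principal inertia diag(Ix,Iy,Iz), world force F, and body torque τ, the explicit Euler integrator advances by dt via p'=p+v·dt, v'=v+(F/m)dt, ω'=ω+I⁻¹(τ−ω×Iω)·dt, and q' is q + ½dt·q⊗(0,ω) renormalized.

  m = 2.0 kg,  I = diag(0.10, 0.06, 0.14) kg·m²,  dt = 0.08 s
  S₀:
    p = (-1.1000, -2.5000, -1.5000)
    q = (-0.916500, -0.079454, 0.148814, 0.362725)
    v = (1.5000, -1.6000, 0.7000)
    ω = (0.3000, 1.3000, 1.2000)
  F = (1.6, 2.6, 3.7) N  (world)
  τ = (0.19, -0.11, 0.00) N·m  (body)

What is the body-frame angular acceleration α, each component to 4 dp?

gyro term ω×Iω = (0.1248, -0.0144, -0.0156)
angular accel α = (0.6520, -1.5933, 0.1114)

α = (0.6520, -1.5933, 0.1114)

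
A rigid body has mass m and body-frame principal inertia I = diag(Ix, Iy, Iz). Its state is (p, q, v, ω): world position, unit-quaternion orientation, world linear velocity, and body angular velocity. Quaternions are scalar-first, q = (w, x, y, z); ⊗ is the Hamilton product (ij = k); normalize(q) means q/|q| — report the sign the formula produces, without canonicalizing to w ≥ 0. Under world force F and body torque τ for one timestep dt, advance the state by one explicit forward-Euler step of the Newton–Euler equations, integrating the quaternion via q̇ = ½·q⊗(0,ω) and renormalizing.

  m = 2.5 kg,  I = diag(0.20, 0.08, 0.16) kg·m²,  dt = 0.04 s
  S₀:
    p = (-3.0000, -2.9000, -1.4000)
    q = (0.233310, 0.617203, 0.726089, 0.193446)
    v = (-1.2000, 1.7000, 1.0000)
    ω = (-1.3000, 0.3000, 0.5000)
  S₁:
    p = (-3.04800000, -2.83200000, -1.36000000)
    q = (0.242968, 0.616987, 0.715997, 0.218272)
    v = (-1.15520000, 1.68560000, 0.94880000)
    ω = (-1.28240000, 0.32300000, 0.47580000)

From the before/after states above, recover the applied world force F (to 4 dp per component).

Δv = v₁−v₀ = (0.04480000, -0.01440000, -0.05120000)
F = m·Δv/dt = (2.8000, -0.9000, -3.2000)

F = (2.8000, -0.9000, -3.2000)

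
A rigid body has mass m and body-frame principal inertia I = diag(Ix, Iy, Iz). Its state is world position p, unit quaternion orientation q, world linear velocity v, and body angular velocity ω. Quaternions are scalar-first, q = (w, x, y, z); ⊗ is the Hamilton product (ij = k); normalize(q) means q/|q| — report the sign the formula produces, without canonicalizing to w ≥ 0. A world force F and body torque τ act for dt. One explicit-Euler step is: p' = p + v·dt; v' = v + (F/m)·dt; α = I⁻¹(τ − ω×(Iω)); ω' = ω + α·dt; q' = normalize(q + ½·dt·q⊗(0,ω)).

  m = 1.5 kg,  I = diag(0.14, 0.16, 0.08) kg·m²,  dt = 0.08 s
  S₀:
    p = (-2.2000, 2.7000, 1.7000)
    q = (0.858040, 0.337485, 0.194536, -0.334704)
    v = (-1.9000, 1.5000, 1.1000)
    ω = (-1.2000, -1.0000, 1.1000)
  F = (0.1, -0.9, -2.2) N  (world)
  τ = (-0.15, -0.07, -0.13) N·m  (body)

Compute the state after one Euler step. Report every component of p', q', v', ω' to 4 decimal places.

new position p' = (-2.3520, 2.8200, 1.7880)
v + (F/m)dt = (-1.8947, 1.4520, 0.9827)
α = I⁻¹(τ − ω×Iω) = (-1.7000, 0.0575, -1.9250)
new body rate ω' = (-1.3360, -0.9954, 0.9460)
q⊗(0,ω) = (0.9676924, -1.1503624, -0.8276287, 0.8398022)
q + ½dt·q⊗(0,ω), renormalized = (0.8941, 0.2906, 0.1610, -0.3002)

p' = (-2.3520, 2.8200, 1.7880)
q' = (0.8941, 0.2906, 0.1610, -0.3002)
v' = (-1.8947, 1.4520, 0.9827)
ω' = (-1.3360, -0.9954, 0.9460)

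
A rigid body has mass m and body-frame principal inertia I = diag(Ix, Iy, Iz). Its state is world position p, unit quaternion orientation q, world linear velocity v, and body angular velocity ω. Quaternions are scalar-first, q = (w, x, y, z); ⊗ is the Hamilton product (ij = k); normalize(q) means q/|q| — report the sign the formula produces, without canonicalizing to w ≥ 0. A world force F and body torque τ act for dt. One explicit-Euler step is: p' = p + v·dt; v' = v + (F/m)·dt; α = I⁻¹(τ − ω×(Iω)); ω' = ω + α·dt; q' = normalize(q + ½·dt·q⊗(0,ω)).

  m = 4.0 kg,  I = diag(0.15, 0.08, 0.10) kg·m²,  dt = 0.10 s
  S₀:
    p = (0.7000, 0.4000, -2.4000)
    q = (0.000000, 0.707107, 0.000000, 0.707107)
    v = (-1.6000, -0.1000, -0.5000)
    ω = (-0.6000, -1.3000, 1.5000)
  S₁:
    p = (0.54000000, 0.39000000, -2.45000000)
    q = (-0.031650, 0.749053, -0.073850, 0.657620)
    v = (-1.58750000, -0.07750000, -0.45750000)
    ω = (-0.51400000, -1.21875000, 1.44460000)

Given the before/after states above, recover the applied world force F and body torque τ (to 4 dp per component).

F = (0.5000, 0.9000, 1.7000)
τ = (0.0900, 0.0200, -0.1100)

ω₁ − ω₀ = (0.08600000, 0.08125000, -0.05540000)
gyro term ω₀×Iω₀ = (-0.0390, -0.0450, -0.0546)
I·α + gyro = (0.0900, 0.0200, -0.1100)
Δv = v₁−v₀ = (0.01250000, 0.02250000, 0.04250000)
applied force F = (0.5000, 0.9000, 1.7000)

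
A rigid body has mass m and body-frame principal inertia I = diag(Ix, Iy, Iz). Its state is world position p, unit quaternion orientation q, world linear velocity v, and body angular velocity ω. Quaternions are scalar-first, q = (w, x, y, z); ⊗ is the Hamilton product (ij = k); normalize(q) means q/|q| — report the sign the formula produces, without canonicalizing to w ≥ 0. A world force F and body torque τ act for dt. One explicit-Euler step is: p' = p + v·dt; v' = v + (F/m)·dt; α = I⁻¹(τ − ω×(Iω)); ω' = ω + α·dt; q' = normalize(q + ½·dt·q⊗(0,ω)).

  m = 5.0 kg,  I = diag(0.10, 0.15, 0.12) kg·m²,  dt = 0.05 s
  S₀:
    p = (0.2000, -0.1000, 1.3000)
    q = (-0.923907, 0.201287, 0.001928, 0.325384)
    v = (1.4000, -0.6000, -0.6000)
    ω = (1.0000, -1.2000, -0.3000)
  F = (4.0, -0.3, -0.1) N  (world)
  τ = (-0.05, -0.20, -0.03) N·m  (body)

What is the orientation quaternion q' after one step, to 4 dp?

q' = (-0.9257, 0.1878, 0.0393, 0.3260)

Hamilton product q⊗(0,ω) = (-0.1013582, -0.5340246, 1.4944585, 0.0336997)
q + ½dt·q⊗(0,ω), renormalized = (-0.9257, 0.1878, 0.0393, 0.3260)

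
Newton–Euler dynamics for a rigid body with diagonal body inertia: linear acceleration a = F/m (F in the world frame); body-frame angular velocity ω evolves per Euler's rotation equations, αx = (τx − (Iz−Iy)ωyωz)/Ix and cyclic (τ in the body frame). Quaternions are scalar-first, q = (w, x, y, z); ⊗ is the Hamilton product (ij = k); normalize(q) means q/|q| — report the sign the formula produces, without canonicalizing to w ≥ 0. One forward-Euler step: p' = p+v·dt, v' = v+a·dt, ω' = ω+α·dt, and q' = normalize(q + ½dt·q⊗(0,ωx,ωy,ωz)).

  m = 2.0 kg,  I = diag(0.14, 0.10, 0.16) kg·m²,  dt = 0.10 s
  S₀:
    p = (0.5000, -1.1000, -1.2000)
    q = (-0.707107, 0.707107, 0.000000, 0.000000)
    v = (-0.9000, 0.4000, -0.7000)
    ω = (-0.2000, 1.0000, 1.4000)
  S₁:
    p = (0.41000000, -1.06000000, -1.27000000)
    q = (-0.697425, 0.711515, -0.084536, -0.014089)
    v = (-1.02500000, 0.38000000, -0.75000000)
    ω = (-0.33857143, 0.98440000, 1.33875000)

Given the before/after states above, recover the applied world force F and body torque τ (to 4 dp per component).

rate change Δω = (-0.13857143, -0.01560000, -0.06125000)
I·α + gyro = (-0.1100, -0.0100, -0.0900)
Δv = v₁−v₀ = (-0.12500000, -0.02000000, -0.05000000)
m·(v₁−v₀)/dt = (-2.5000, -0.4000, -1.0000)

F = (-2.5000, -0.4000, -1.0000)
τ = (-0.1100, -0.0100, -0.0900)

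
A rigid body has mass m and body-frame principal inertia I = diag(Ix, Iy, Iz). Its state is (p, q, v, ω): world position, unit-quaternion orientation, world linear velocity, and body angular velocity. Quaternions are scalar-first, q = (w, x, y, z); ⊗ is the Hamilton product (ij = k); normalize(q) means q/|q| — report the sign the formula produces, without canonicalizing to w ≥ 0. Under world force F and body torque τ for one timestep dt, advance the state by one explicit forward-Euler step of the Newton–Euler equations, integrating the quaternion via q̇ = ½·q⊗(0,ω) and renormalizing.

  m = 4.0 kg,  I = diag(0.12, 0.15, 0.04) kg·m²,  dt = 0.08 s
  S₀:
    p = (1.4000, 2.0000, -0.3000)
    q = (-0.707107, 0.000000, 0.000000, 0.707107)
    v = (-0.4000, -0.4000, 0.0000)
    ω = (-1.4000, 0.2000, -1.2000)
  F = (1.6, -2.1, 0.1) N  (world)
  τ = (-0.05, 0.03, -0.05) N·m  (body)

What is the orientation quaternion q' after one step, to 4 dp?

q' = (-0.6713, 0.0338, -0.0451, 0.7390)

q⊗(0,ω) = (0.8485284, 0.8485284, -1.1313712, 0.8485284)
q + ½dt·q⊗(0,ω), renormalized = (-0.6713, 0.0338, -0.0451, 0.7390)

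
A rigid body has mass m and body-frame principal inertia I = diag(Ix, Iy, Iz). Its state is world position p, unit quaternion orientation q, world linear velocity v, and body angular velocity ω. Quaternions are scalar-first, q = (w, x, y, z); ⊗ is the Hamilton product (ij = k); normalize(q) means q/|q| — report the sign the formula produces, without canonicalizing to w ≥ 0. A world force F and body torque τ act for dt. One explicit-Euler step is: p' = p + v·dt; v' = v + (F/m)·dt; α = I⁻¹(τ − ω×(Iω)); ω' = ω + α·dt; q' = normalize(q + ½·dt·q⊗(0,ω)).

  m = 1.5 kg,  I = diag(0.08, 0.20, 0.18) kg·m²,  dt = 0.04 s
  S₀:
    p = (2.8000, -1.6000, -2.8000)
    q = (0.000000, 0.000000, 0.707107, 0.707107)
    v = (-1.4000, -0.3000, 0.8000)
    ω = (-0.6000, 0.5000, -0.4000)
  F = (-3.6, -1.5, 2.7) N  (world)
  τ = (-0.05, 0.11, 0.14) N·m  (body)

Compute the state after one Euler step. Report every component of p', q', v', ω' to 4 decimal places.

p' = (2.7440, -1.6120, -2.7680)
q' = (-0.0014, -0.0127, 0.6985, 0.7155)
v' = (-1.4960, -0.3400, 0.8720)
ω' = (-0.6270, 0.5268, -0.3609)

a = F/m = (-2.4000, -1.0000, 1.8000)
new position p' = (2.7440, -1.6120, -2.7680)
new velocity v' = (-1.4960, -0.3400, 0.8720)
ω×(Iω) gyroscopic = (0.0040, -0.0240, -0.0360)
(τ − ω×Iω)/I = (-0.6750, 0.6700, 0.9778)
ω' = ω + α·dt = (-0.6270, 0.5268, -0.3609)
2q̇ = q⊗(0,ω) = (-0.0707107, -0.6363963, -0.4242642, 0.4242642)
updated quaternion q' = (-0.0014, -0.0127, 0.6985, 0.7155)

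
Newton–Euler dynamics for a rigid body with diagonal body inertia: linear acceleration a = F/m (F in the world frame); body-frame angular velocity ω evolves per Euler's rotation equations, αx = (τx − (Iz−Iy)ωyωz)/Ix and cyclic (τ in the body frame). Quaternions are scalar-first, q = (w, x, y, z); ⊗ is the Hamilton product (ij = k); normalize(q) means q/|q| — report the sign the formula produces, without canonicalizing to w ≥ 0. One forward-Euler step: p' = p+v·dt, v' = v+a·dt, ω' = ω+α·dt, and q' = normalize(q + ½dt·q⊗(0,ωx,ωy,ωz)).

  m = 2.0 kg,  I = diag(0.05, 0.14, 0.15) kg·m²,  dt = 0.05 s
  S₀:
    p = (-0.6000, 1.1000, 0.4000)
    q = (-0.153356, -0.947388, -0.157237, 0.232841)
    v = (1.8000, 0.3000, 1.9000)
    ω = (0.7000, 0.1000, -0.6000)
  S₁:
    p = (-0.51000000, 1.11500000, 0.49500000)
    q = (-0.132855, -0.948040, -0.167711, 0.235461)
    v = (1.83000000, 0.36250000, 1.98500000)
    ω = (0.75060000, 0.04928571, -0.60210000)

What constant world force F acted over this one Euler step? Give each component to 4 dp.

Δv = v₁−v₀ = (0.03000000, 0.06250000, 0.08500000)
m·(v₁−v₀)/dt = (1.2000, 2.5000, 3.4000)

F = (1.2000, 2.5000, 3.4000)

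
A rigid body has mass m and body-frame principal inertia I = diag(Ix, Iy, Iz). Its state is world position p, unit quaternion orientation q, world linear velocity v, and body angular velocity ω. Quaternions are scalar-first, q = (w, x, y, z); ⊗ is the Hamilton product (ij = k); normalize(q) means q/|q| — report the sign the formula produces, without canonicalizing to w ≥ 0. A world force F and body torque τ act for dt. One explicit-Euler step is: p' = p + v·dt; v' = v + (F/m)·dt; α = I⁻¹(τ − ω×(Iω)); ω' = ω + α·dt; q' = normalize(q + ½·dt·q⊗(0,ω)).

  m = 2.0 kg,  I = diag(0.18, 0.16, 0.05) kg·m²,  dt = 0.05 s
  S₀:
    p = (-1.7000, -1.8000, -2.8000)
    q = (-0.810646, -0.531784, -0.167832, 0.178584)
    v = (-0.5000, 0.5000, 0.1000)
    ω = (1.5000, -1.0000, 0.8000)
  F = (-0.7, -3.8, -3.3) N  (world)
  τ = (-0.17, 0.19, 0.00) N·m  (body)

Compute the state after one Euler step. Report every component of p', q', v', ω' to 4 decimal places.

gyro term ω×Iω = (0.0880, 0.1560, 0.0300)
(τ − ω×Iω)/I = (-1.4333, 0.2125, -0.6000)
ω + α·dt = (1.4283, -0.9894, 0.7700)
q⊗(0,ω) = (0.4869768, -1.1716506, 1.5039492, 0.1350152)
q' = normalize(q + ½dt·q⊗(0,ω)) = (-0.7975, -0.5604, -0.1301, 0.1817)
a = (-0.3500, -1.9000, -1.6500)
new position p' = (-1.7250, -1.7750, -2.7950)
v' = v + a·dt = (-0.5175, 0.4050, 0.0175)

p' = (-1.7250, -1.7750, -2.7950)
q' = (-0.7975, -0.5604, -0.1301, 0.1817)
v' = (-0.5175, 0.4050, 0.0175)
ω' = (1.4283, -0.9894, 0.7700)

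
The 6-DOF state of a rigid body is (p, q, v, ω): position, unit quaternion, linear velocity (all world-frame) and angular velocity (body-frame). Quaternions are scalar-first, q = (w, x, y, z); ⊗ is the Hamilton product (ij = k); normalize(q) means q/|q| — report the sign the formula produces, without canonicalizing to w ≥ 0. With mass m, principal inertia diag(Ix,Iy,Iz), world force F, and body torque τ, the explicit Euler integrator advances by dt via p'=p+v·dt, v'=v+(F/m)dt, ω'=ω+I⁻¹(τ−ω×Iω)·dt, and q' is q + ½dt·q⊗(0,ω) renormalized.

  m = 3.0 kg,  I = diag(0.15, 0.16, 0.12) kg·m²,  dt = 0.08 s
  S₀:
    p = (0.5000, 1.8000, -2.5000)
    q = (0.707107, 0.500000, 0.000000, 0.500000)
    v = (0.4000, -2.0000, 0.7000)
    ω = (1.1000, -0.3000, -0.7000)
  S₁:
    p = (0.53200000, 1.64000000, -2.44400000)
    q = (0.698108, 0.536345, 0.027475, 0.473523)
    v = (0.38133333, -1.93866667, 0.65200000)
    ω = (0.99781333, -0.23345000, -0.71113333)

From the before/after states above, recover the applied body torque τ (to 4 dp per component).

τ = (-0.2000, 0.1100, -0.0200)

rate change Δω = (-0.10218667, 0.06655000, -0.01113333)
precession coupling = (-0.0084, -0.0231, -0.0033)
τ = I·(Δω/dt) + ω₀×(Iω₀) = (-0.2000, 0.1100, -0.0200)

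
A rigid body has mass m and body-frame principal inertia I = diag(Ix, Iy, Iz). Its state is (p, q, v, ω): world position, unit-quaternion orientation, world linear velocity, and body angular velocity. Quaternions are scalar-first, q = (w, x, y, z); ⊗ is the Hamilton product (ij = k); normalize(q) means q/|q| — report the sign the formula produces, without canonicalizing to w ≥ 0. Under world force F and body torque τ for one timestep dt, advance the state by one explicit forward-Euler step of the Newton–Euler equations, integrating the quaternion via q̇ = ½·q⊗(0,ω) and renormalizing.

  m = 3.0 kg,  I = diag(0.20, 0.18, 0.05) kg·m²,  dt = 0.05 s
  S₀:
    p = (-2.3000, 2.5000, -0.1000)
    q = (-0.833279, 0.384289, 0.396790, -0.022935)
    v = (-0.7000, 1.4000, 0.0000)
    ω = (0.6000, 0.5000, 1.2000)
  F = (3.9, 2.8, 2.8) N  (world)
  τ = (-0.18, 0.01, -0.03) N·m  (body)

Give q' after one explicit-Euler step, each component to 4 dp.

Hamilton product q⊗(0,ω) = (-0.4014464, -0.0123519, -0.8915473, -1.0458643)
q' = normalize(q + ½dt·q⊗(0,ω)) = (-0.8428, 0.3837, 0.3743, -0.0491)

q' = (-0.8428, 0.3837, 0.3743, -0.0491)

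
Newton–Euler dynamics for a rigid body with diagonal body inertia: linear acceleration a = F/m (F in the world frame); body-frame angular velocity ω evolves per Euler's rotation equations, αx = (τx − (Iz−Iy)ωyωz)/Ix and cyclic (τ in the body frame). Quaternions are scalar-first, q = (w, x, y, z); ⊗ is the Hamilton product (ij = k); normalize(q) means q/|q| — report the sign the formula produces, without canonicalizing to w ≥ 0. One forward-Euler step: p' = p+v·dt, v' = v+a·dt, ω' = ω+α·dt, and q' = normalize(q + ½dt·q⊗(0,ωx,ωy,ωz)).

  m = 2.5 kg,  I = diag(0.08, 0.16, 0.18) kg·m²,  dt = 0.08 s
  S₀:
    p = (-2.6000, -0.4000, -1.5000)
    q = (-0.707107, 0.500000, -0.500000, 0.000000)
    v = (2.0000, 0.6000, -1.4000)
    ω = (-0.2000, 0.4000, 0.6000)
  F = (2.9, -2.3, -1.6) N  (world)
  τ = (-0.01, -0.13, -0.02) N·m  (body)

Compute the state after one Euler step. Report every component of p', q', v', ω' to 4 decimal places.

p' = (-2.4400, -0.3520, -1.6120)
q' = (-0.6948, 0.4934, -0.5231, -0.0130)
v' = (2.0928, 0.5264, -1.4512)
ω' = (-0.2148, 0.3290, 0.5940)

(τ − ω×Iω)/I = (-0.1850, -0.8875, -0.0756)
new body rate ω' = (-0.2148, 0.3290, 0.5940)
Hamilton product q⊗(0,ω) = (0.3000000, -0.1585786, -0.5828428, -0.3242642)
q + ½dt·q⊗(0,ω), renormalized = (-0.6948, 0.4934, -0.5231, -0.0130)
new position p' = (-2.4400, -0.3520, -1.6120)
new velocity v' = (2.0928, 0.5264, -1.4512)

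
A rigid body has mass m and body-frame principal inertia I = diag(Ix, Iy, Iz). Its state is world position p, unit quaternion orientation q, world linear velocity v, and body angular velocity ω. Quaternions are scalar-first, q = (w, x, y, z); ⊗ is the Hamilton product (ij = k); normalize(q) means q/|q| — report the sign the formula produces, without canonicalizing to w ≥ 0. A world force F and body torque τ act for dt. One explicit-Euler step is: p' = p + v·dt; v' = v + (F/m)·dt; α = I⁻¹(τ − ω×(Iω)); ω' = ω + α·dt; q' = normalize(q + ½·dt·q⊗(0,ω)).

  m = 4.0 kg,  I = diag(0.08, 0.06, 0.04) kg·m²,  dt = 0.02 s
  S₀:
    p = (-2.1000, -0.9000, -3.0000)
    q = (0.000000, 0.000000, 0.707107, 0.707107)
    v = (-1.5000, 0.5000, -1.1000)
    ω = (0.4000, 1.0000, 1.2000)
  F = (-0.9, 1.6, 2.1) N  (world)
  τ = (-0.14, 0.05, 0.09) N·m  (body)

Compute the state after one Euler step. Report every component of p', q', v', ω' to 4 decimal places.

p' = (-2.1300, -0.8900, -3.0220)
q' = (-0.0156, 0.0014, 0.7098, 0.7042)
v' = (-1.5045, 0.5080, -1.0895)
ω' = (0.3710, 1.0103, 1.2490)

gyro term ω×Iω = (-0.0240, 0.0192, -0.0080)
α = I⁻¹(τ − ω×Iω) = (-1.4500, 0.5133, 2.4500)
new body rate ω' = (0.3710, 1.0103, 1.2490)
2q̇ = q⊗(0,ω) = (-1.5556354, 0.1414214, 0.2828428, -0.2828428)
q + ½dt·q⊗(0,ω), renormalized = (-0.0156, 0.0014, 0.7098, 0.7042)
a = F/m = (-0.2250, 0.4000, 0.5250)
p' = p + v·dt = (-2.1300, -0.8900, -3.0220)
new velocity v' = (-1.5045, 0.5080, -1.0895)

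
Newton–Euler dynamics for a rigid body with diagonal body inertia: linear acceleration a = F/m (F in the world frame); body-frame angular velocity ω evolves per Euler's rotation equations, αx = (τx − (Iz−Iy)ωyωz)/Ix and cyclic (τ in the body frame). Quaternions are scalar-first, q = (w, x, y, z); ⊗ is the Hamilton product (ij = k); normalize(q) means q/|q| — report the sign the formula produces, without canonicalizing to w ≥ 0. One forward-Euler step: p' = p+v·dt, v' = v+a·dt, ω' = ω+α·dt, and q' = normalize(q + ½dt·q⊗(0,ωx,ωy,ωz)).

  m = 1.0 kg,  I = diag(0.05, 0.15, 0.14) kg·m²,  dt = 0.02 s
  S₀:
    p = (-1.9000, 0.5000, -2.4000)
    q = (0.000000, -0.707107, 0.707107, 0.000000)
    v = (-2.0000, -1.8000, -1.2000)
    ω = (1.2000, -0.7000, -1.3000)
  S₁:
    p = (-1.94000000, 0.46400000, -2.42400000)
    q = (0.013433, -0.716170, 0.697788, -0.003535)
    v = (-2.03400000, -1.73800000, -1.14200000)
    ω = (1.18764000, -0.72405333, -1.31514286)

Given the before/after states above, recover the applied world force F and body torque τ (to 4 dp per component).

ω₁ − ω₀ = (-0.01236000, -0.02405333, -0.01514286)
applied torque τ = (-0.0400, -0.0400, -0.1900)
Δv = v₁−v₀ = (-0.03400000, 0.06200000, 0.05800000)
F = m·Δv/dt = (-1.7000, 3.1000, 2.9000)

F = (-1.7000, 3.1000, 2.9000)
τ = (-0.0400, -0.0400, -0.1900)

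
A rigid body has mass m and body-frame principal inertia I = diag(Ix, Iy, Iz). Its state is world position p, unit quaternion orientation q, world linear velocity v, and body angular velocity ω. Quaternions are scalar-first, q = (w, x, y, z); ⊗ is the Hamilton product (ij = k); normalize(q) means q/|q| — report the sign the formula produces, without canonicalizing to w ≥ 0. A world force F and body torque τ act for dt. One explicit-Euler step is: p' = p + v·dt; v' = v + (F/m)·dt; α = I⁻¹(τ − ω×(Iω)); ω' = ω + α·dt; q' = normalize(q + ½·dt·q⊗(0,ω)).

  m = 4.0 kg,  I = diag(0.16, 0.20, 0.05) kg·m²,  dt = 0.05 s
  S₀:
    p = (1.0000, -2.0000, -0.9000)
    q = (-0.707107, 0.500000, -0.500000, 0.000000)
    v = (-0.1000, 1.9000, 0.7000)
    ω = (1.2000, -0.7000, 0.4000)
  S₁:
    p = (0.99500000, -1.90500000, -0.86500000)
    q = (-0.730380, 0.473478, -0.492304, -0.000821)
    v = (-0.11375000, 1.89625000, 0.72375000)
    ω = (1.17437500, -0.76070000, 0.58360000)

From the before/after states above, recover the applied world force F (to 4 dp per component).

F = (-1.1000, -0.3000, 1.9000)

Δv = v₁−v₀ = (-0.01375000, -0.00375000, 0.02375000)
F = m·Δv/dt = (-1.1000, -0.3000, 1.9000)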